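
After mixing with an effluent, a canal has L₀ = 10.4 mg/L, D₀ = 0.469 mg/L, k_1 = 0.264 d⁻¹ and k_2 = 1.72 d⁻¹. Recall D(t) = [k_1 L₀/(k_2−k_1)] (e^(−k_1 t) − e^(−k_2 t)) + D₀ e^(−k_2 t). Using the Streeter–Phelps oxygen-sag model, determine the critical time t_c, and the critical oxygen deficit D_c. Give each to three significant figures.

t_c ≈ 1.09 d; D_c ≈ 1.20 mg/L

At the critical point dD/dt = 0, so k_1 L₀ e^(−k_1 t) = k_2 D. Substituting D(t) from the Streeter–Phelps equation and solving for t gives
t_c = ln[(k_2/k_1)(1 − D₀(k_2−k_1)/(k_1 L₀))] / (k_2−k_1).
Here k_2−k_1 = 1.456 d⁻¹ and 1 − D₀(k_2−k_1)/(k_1 L₀) = 1 − 0.469×1.456/(0.264×10.4) = 0.7513, so
t_c = ln(6.515 × 0.7513) / 1.456 = 1.588 / 1.456 = 1.091 d.
L(t_c) = L₀ e^(−k_1 t_c) = 10.4 × 0.7498 = 7.798 mg/L, and at the critical point k_2 D_c = k_1 L, so D_c = (0.264/1.72) × 7.798 = 1.197 mg/L.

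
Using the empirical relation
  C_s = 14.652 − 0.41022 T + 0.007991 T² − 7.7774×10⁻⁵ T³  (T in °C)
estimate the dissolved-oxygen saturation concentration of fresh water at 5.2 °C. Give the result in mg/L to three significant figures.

C_s = 14.652 − 0.41022×5.2 + 0.007991×5.2² − 7.7774×10⁻⁵×5.2³ = 12.72 mg/L.

C_s ≈ 12.7 mg/L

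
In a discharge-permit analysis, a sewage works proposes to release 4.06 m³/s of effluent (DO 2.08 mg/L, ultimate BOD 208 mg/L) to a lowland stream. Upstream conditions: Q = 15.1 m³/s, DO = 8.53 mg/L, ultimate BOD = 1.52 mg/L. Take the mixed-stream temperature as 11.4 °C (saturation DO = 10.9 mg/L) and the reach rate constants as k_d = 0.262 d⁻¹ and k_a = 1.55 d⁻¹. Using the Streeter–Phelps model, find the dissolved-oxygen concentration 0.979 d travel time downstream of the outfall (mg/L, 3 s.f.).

Mixed DO = (15.1×8.53 + 4.06×2.08)/(15.1+4.06) = 137.2/19.16 = 7.163 mg/L.
Mixed L₀ = (15.1×1.52 + 4.06×208)/(19.16) = 867.4/19.16 = 45.27 mg/L.
Initial deficit D₀ = C_s − DO₀ = 10.9 − 7.163 = 3.737 mg/L.
D(0.979) = [0.262×45.27/(1.55−0.262)](e^(−0.262×0.979) − e^(−1.55×0.979)) + 3.737 e^(−1.55×0.979)
= 9.209 × (0.7738 − 0.2193) + 3.737 × 0.2193 = 5.926 mg/L.
DO = 10.9 − 5.926 = 4.974 mg/L.

DO ≈ 4.97 mg/L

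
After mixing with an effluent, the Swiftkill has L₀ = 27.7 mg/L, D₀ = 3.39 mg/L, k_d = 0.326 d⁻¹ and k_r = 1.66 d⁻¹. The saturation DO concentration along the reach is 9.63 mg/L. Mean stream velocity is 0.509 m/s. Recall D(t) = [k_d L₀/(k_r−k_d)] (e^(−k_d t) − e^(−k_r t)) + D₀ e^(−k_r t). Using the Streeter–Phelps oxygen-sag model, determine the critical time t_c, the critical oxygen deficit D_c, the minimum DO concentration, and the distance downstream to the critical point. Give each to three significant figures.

t_c ≈ 0.699 d; D_c ≈ 4.33 mg/L; min DO ≈ 5.30 mg/L; x_c ≈ 30.8 km

At the critical point dD/dt = 0, so k_d L₀ e^(−k_d t) = k_r D. Substituting D(t) from the Streeter–Phelps equation and solving for t gives
t_c = ln[(k_r/k_d)(1 − D₀(k_r−k_d)/(k_d L₀))] / (k_r−k_d).
Here k_r−k_d = 1.334 d⁻¹ and 1 − D₀(k_r−k_d)/(k_d L₀) = 1 − 3.39×1.334/(0.326×27.7) = 0.4992, so
t_c = ln(5.092 × 0.4992) / 1.334 = 0.9329 / 1.334 = 0.6994 d.
L(t_c) = L₀ e^(−k_d t_c) = 27.7 × 0.7961 = 22.05 mg/L, and at the critical point k_r D_c = k_d L, so D_c = (0.326/1.66) × 22.05 = 4.331 mg/L.
Minimum DO = C_s − D_c = 9.63 − 4.331 = 5.299 mg/L.
x_c = v t_c = 0.509 m/s × 0.6994 d × 86400 s/d = 30760 m ≈ 30.8 km.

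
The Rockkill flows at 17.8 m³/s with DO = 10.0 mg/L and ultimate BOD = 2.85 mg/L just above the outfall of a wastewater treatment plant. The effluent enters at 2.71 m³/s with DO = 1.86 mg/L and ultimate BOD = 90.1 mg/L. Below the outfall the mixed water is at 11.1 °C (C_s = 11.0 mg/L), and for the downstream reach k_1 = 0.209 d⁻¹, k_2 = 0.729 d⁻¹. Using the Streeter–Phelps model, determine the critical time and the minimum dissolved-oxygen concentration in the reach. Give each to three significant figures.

Mixed DO = (17.8×10.0 + 2.71×1.86)/(17.8+2.71) = 183.0/20.51 = 8.924 mg/L.
Mixed L₀ = (17.8×2.85 + 2.71×90.1)/(20.51) = 294.9/20.51 = 14.38 mg/L.
Initial deficit D₀ = C_s − DO₀ = 11.0 − 8.924 = 2.076 mg/L.
t_c = (1/0.5200) ln[(0.729/0.209)(1 − 2.076×0.5200/(0.209×14.38))] = 1.923 × ln(2.235) = 1.547 d.
D_c = (0.209/0.729) × 14.38 × e^(−0.209×1.547) = 0.2867 × 14.38 × 0.7238 = 2.983 mg/L.
Minimum DO = 11.0 − 2.983 = 8.017 mg/L.

t_c ≈ 1.55 d; minimum DO ≈ 8.02 mg/L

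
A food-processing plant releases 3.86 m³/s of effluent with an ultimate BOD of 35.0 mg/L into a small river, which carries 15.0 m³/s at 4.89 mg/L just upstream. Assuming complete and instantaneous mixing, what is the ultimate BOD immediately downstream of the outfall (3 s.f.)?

11.1 mg/L

Flow-weighted mixing: C = (Q_r C_r + Q_w C_w)/(Q_r + Q_w)
= (15.0×4.89 + 3.86×35.0)/(15.0 + 3.86) = 208.4/18.86 = 11.05 mg/L.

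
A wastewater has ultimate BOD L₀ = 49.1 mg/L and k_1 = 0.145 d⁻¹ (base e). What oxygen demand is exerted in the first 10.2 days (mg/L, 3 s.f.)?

y ≈ 37.9 mg/L

y_t = L₀(1 − e^(−k_1 t)) = 49.1 × (1 − e^(−0.145×10.2))
= 49.1 × (1 − 0.2279) = 49.1 × 0.7721 = 37.91 mg/L.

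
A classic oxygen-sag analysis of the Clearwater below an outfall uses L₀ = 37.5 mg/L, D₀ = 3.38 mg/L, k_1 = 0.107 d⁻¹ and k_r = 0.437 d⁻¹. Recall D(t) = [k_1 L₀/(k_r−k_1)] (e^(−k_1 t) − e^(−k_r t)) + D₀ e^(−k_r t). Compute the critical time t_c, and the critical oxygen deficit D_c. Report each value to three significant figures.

With k_r/k_1 = 4.084 and 1 − D₀(k_r−k_1)/(k_1 L₀) = 0.7220,
t_c = ln(4.084 × 0.7220) / (0.437 − 0.107) = ln(2.949) / 0.3300 = 1.081/0.3300 = 3.277 d.
D_c = (k_1/k_r) L₀ e^(−k_1 t_c) = (0.107/0.437) × 37.5 × e^(−0.107×3.277) = 0.2449 × 37.5 × 0.7042 = 6.466 mg/L.

t_c ≈ 3.28 d; D_c ≈ 6.47 mg/L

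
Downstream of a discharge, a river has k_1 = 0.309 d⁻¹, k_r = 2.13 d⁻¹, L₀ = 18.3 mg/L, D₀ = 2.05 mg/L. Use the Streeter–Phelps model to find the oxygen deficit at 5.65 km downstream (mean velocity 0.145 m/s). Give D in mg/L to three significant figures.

Travel time t = x/v = 5.65 km / (0.145 m/s) = 5650 m / 0.145 m/s = 38970 s = 0.4510 d.
k_1 L₀/(k_r−k_1) = 0.309×18.3/(2.13−0.309) = 5.655/1.821 = 3.105 mg/L.
e^(−k_1 t) = e^(−0.309×0.4510) = 0.8699; e^(−k_r t) = e^(−2.13×0.4510) = 0.3827.
D = 3.105 × (0.8699 − 0.3827) + 2.05 × 0.3827 = 1.513 + 0.7845 = 2.298 mg/L.

D ≈ 2.30 mg/L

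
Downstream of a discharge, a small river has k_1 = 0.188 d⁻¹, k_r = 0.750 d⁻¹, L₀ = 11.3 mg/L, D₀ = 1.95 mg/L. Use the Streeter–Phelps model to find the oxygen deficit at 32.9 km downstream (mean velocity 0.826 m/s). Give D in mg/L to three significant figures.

Travel time t = x/v = 32.9 km / (0.826 m/s) = 32900 m / 0.826 m/s = 39830 s = 0.4610 d.
k_1 L₀/(k_r−k_1) = 0.188×11.3/(0.750−0.188) = 2.124/0.5620 = 3.780 mg/L.
e^(−k_1 t) = e^(−0.188×0.4610) = 0.9170; e^(−k_r t) = e^(−0.750×0.4610) = 0.7077.
D = 3.780 × (0.9170 − 0.7077) + 1.95 × 0.7077 = 0.7911 + 1.380 = 2.171 mg/L.

D ≈ 2.17 mg/L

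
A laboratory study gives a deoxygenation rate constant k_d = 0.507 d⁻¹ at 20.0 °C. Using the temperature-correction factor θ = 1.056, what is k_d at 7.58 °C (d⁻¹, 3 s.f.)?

k_d ≈ 0.258 d⁻¹

k_d(T₂) = k_d(T₁) · θ^(T₂−T₁) = 0.507 × 1.056^(7.58−20.0)
= 0.507 × 1.056^-12.4 = 0.507 × 0.5083 = 0.2577 d⁻¹.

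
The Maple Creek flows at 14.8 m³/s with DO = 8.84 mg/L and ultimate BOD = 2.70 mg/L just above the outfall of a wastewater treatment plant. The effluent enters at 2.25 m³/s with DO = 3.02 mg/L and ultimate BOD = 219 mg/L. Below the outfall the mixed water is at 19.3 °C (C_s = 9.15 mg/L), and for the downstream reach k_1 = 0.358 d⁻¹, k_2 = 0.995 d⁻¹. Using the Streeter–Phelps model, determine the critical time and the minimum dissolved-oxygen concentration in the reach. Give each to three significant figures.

Mixed DO = (14.8×8.84 + 2.25×3.02)/(14.8+2.25) = 137.6/17.05 = 8.072 mg/L.
Mixed L₀ = (14.8×2.70 + 2.25×219)/(17.05) = 532.7/17.05 = 31.24 mg/L.
Initial deficit D₀ = C_s − DO₀ = 9.15 − 8.072 = 1.078 mg/L.
t_c = (1/0.6370) ln[(0.995/0.358)(1 − 1.078×0.6370/(0.358×31.24))] = 1.570 × ln(2.609) = 1.505 d.
D_c = (0.358/0.995) × 31.24 × e^(−0.358×1.505) = 0.3598 × 31.24 × 0.5834 = 6.558 mg/L.
Minimum DO = 9.15 − 6.558 = 2.592 mg/L.

t_c ≈ 1.51 d; minimum DO ≈ 2.59 mg/L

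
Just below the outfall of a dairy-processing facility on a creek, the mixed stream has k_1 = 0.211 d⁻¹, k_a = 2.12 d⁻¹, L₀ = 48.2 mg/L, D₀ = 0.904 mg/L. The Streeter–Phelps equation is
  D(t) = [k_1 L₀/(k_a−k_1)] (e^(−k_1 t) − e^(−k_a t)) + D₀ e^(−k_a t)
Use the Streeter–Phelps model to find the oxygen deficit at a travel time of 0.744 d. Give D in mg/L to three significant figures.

k_1 L₀/(k_a−k_1) = 0.211×48.2/(2.12−0.211) = 10.17/1.909 = 5.328 mg/L.
e^(−k_1 t) = e^(−0.211×0.7440) = 0.8547; e^(−k_a t) = e^(−2.12×0.7440) = 0.2065.
D = 5.328 × (0.8547 − 0.2065) + 0.904 × 0.2065 = 3.453 + 0.1867 = 3.640 mg/L.

D ≈ 3.64 mg/L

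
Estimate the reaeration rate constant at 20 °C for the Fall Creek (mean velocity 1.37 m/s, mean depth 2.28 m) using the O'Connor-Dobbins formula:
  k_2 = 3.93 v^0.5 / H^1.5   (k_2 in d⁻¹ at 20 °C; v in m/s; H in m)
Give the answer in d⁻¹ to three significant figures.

k_2 = 3.93 × 1.37^0.5 / 2.28^1.5 = 3.93 × 1.170 / 3.443 = 1.336 d⁻¹.

k_2 ≈ 1.34 d⁻¹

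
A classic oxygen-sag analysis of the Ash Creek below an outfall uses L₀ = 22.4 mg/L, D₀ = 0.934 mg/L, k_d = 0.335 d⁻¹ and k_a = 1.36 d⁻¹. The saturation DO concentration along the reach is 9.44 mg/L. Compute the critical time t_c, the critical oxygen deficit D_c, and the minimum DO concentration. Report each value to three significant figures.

t_c ≈ 1.23 d; D_c ≈ 3.65 mg/L; min DO ≈ 5.79 mg/L

At the critical point dD/dt = 0, so k_d L₀ e^(−k_d t) = k_a D. Substituting D(t) from the Streeter–Phelps equation and solving for t gives
t_c = ln[(k_a/k_d)(1 − D₀(k_a−k_d)/(k_d L₀))] / (k_a−k_d).
Here k_a−k_d = 1.025 d⁻¹ and 1 − D₀(k_a−k_d)/(k_d L₀) = 1 − 0.934×1.025/(0.335×22.4) = 0.8724, so
t_c = ln(4.060 × 0.8724) / 1.025 = 1.265 / 1.025 = 1.234 d.
L(t_c) = L₀ e^(−k_d t_c) = 22.4 × 0.6615 = 14.82 mg/L, and at the critical point k_a D_c = k_d L, so D_c = (0.335/1.36) × 14.82 = 3.650 mg/L.
Minimum DO = C_s − D_c = 9.44 − 3.650 = 5.790 mg/L.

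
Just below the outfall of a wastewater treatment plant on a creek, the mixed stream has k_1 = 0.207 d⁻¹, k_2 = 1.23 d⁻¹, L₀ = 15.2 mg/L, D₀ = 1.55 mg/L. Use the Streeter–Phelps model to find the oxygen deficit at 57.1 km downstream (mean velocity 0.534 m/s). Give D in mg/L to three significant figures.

D ≈ 2.05 mg/L

Travel time t = x/v = 57.1 km / (0.534 m/s) = 57100 m / 0.534 m/s = 106900 s = 1.238 d.
k_1 L₀/(k_2−k_1) = 0.207×15.2/(1.23−0.207) = 3.146/1.023 = 3.076 mg/L.
e^(−k_1 t) = e^(−0.207×1.238) = 0.7740; e^(−k_2 t) = e^(−1.23×1.238) = 0.2182.
D = 3.076 × (0.7740 − 0.2182) + 1.55 × 0.2182 = 1.709 + 0.3382 = 2.048 mg/L.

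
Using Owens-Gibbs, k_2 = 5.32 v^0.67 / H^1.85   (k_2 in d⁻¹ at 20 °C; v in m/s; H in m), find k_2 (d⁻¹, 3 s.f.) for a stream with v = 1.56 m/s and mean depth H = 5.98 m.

k_2 ≈ 0.262 d⁻¹

k_2 = 5.32 × 1.56^0.67 / 5.98^1.85 = 5.32 × 1.347 / 27.35 = 0.2621 d⁻¹.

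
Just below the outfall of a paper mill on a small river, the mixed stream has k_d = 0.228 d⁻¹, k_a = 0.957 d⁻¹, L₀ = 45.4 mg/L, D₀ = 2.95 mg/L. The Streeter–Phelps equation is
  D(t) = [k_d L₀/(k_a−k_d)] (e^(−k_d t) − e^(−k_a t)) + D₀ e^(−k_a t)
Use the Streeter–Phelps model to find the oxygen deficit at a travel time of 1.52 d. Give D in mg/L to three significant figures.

k_d L₀/(k_a−k_d) = 0.228×45.4/(0.957−0.228) = 10.35/0.7290 = 14.20 mg/L.
e^(−k_d t) = e^(−0.228×1.520) = 0.7071; e^(−k_a t) = e^(−0.957×1.520) = 0.2335.
D = 14.20 × (0.7071 − 0.2335) + 2.95 × 0.2335 = 6.725 + 0.6888 = 7.414 mg/L.

D ≈ 7.41 mg/L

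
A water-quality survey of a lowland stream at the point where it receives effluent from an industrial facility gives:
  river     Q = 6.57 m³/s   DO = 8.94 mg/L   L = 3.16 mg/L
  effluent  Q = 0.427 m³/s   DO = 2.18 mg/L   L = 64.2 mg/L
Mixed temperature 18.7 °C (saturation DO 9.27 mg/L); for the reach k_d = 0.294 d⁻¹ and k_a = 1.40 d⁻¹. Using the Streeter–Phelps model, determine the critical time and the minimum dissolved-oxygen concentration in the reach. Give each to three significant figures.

Mixed DO = (6.57×8.94 + 0.427×2.18)/(6.57+0.427) = 59.67/6.997 = 8.527 mg/L.
Mixed L₀ = (6.57×3.16 + 0.427×64.2)/(6.997) = 48.17/6.997 = 6.885 mg/L.
Initial deficit D₀ = C_s − DO₀ = 9.27 − 8.527 = 0.7425 mg/L.
t_c = (1/1.106) ln[(1.40/0.294)(1 − 0.7425×1.106/(0.294×6.885))] = 0.9042 × ln(2.830) = 0.9406 d.
D_c = (0.294/1.40) × 6.885 × e^(−0.294×0.9406) = 0.2100 × 6.885 × 0.7584 = 1.097 mg/L.
Minimum DO = 9.27 − 1.097 = 8.173 mg/L.

t_c ≈ 0.941 d; minimum DO ≈ 8.17 mg/L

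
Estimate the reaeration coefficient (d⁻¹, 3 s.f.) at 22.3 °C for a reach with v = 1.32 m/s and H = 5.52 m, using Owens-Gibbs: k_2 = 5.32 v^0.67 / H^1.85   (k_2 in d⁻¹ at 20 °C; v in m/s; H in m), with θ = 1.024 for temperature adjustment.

k_2(20) = 5.32 × 1.32^0.67 / 5.52^1.85 = 5.32 × 1.204 / 23.58 = 0.2717 d⁻¹.
k_2(22.3) = 0.2717 × 1.024^(22.3−20) = 0.2717 × 1.056 = 0.2869 d⁻¹.

k_2 ≈ 0.287 d⁻¹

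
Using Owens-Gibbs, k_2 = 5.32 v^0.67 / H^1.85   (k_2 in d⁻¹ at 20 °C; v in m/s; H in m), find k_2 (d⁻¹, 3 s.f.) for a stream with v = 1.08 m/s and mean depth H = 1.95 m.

k_2 ≈ 1.63 d⁻¹

k_2 = 5.32 × 1.08^0.67 / 1.95^1.85 = 5.32 × 1.053 / 3.440 = 1.628 d⁻¹.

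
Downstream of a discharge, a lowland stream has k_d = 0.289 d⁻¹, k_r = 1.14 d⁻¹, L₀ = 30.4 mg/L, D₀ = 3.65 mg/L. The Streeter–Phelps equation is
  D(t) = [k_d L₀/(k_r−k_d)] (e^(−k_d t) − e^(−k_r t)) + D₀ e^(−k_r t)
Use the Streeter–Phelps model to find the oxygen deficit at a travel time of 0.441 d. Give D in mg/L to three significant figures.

D ≈ 5.05 mg/L

k_d L₀/(k_r−k_d) = 0.289×30.4/(1.14−0.289) = 8.786/0.8510 = 10.32 mg/L.
e^(−k_d t) = e^(−0.289×0.4410) = 0.8803; e^(−k_r t) = e^(−1.14×0.4410) = 0.6049.
D = 10.32 × (0.8803 − 0.6049) + 3.65 × 0.6049 = 2.844 + 2.208 = 5.052 mg/L.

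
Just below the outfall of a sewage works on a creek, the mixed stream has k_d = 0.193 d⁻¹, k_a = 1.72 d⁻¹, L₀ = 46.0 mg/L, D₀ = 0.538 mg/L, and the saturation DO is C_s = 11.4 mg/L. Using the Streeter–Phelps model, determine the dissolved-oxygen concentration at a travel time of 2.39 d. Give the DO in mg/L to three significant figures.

k_d L₀/(k_a−k_d) = 0.193×46.0/(1.72−0.193) = 8.878/1.527 = 5.814 mg/L.
e^(−k_d t) = e^(−0.193×2.390) = 0.6305; e^(−k_a t) = e^(−1.72×2.390) = 0.01639.
D = 5.814 × (0.6305 − 0.01639) + 0.538 × 0.01639 = 3.570 + 0.008820 = 3.579 mg/L.
DO = C_s − D = 11.4 − 3.579 = 7.821 mg/L.

DO ≈ 7.82 mg/L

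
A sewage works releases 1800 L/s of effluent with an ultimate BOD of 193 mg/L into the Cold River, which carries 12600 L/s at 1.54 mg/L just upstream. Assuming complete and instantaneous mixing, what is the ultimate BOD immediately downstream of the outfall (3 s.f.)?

25.5 mg/L

Flow-weighted mixing: C = (Q_r C_r + Q_w C_w)/(Q_r + Q_w)
= (12600×1.54 + 1800×193)/(12600 + 1800) = 366800/14400 = 25.47 mg/L.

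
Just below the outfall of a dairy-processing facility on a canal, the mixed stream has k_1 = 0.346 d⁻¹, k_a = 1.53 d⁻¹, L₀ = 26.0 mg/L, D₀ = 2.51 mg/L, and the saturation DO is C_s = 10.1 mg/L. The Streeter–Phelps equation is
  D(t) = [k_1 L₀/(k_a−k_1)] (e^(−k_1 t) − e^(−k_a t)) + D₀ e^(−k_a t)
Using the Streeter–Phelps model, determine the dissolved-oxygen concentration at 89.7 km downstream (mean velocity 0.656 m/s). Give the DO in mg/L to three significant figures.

DO ≈ 6.16 mg/L

Travel time t = x/v = 89.7 km / (0.656 m/s) = 89700 m / 0.656 m/s = 136700 s = 1.583 d.
k_1 L₀/(k_a−k_1) = 0.346×26.0/(1.53−0.346) = 8.996/1.184 = 7.598 mg/L.
e^(−k_1 t) = e^(−0.346×1.583) = 0.5783; e^(−k_a t) = e^(−1.53×1.583) = 0.08880.
D = 7.598 × (0.5783 − 0.08880) + 2.51 × 0.08880 = 3.720 + 0.2229 = 3.942 mg/L.
DO = C_s − D = 10.1 − 3.942 = 6.158 mg/L.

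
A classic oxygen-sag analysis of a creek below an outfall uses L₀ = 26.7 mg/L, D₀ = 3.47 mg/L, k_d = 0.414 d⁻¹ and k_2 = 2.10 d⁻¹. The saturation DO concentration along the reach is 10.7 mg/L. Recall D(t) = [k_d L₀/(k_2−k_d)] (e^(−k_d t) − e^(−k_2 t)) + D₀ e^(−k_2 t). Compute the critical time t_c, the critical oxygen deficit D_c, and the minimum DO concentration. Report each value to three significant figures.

With k_2/k_d = 5.072 and 1 − D₀(k_2−k_d)/(k_d L₀) = 0.4707,
t_c = ln(5.072 × 0.4707) / (2.10 − 0.414) = ln(2.388) / 1.686 = 0.8704/1.686 = 0.5162 d.
L(t_c) = L₀ e^(−k_d t_c) = 26.7 × 0.8076 = 21.56 mg/L, and at the critical point k_2 D_c = k_d L, so D_c = (0.414/2.10) × 21.56 = 4.251 mg/L.
Minimum DO = C_s − D_c = 10.7 − 4.251 = 6.449 mg/L.

t_c ≈ 0.516 d; D_c ≈ 4.25 mg/L; min DO ≈ 6.45 mg/L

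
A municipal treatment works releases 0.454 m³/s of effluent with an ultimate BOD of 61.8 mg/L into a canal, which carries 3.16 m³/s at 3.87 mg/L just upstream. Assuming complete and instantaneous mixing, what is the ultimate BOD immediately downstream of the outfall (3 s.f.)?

11.1 mg/L

Flow-weighted mixing: C = (Q_r C_r + Q_w C_w)/(Q_r + Q_w)
= (3.16×3.87 + 0.454×61.8)/(3.16 + 0.454) = 40.29/3.614 = 11.15 mg/L.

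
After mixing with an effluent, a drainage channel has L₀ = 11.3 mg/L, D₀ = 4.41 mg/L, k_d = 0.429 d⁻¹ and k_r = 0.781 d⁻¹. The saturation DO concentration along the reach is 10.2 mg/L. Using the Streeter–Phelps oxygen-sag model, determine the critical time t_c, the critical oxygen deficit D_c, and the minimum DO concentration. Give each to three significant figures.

t_c ≈ 0.605 d; D_c ≈ 4.79 mg/L; min DO ≈ 5.41 mg/L

t_c = [1/(k_r−k_d)] ln[(k_r/k_d)(1 − D₀(k_r−k_d)/(k_d L₀))]
= [1/(0.781−0.429)] ln[(0.781/0.429)(1 − 4.41×0.3520/(0.429×11.3))]
= (1/0.3520) ln[1.821 × 0.6798] = 2.841 × ln(1.238) = 2.841 × 0.2131 = 0.6055 d.
D_c = (k_d/k_r) L₀ e^(−k_d t_c) = (0.429/0.781) × 11.3 × e^(−0.429×0.6055) = 0.5493 × 11.3 × 0.7712 = 4.787 mg/L.
Minimum DO = C_s − D_c = 10.2 − 4.787 = 5.413 mg/L.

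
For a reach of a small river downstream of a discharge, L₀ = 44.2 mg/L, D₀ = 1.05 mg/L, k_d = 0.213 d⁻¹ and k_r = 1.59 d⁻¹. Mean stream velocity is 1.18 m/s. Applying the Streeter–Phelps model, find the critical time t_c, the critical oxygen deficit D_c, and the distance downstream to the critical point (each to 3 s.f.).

t_c ≈ 1.34 d; D_c ≈ 4.45 mg/L; x_c ≈ 136 km

At the critical point dD/dt = 0, so k_d L₀ e^(−k_d t) = k_r D. Substituting D(t) from the Streeter–Phelps equation and solving for t gives
t_c = ln[(k_r/k_d)(1 − D₀(k_r−k_d)/(k_d L₀))] / (k_r−k_d).
Here k_r−k_d = 1.377 d⁻¹ and 1 − D₀(k_r−k_d)/(k_d L₀) = 1 − 1.05×1.377/(0.213×44.2) = 0.8464, so
t_c = ln(7.465 × 0.8464) / 1.377 = 1.843 / 1.377 = 1.339 d.
L(t_c) = L₀ e^(−k_d t_c) = 44.2 × 0.7519 = 33.23 mg/L, and at the critical point k_r D_c = k_d L, so D_c = (0.213/1.59) × 33.23 = 4.452 mg/L.
x_c = v t_c = 1.18 m/s × 1.339 d × 86400 s/d = 136500 m ≈ 136 km.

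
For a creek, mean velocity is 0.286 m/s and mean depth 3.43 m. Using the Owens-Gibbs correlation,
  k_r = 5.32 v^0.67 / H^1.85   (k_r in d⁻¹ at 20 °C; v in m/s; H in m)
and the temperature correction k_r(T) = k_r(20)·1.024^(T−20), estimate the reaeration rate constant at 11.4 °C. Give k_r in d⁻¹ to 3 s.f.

k_r(20) = 5.32 × 0.286^0.67 / 3.43^1.85 = 5.32 × 0.4323 / 9.779 = 0.2352 d⁻¹.
k_r(11.4) = 0.2352 × 1.024^(11.4−20) = 0.2352 × 0.8155 = 0.1918 d⁻¹.

k_r ≈ 0.192 d⁻¹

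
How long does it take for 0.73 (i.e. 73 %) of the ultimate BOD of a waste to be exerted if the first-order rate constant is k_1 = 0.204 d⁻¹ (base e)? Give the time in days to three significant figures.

y/L₀ = 1 − e^(−k_1 t) = 0.73 ⇒ e^(−k_1 t) = 0.270
t = −ln(0.270) / 0.204 = 1.309 / 0.204 = 6.418 d.

t ≈ 6.42 d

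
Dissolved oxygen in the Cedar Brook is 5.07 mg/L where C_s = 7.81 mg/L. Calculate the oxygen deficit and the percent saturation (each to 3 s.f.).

D = C_s − C = 7.81 − 5.07 = 2.74 mg/L.
% saturation = 5.07/7.81 × 100 = 64.9 %.

D ≈ 2.74 mg/L; 64.9 % saturation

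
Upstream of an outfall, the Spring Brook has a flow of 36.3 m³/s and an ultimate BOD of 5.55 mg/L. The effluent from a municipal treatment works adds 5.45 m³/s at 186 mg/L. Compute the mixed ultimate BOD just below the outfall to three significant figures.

Flow-weighted mixing: C = (Q_r C_r + Q_w C_w)/(Q_r + Q_w)
= (36.3×5.55 + 5.45×186)/(36.3 + 5.45) = 1215/41.75 = 29.11 mg/L.

29.1 mg/L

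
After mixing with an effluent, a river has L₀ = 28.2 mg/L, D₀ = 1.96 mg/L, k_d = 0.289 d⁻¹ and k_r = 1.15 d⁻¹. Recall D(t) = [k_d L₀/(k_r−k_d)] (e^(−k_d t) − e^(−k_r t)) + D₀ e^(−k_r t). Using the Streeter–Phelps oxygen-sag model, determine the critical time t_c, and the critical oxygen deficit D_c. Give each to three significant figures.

With k_r/k_d = 3.979 and 1 − D₀(k_r−k_d)/(k_d L₀) = 0.7929,
t_c = ln(3.979 × 0.7929) / (1.15 − 0.289) = ln(3.155) / 0.8610 = 1.149/0.8610 = 1.335 d.
D_c = (k_d/k_r) L₀ e^(−k_d t_c) = (0.289/1.15) × 28.2 × e^(−0.289×1.335) = 0.2513 × 28.2 × 0.6800 = 4.819 mg/L.

t_c ≈ 1.33 d; D_c ≈ 4.82 mg/L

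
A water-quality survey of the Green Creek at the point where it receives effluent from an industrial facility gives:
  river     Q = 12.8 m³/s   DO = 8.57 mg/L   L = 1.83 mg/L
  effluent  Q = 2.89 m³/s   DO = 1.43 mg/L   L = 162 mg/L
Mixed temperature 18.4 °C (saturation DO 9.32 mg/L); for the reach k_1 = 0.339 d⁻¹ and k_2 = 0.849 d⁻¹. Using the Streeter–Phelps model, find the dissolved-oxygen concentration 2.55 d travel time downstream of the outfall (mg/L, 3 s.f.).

DO ≈ 2.70 mg/L

Mixed DO = (12.8×8.57 + 2.89×1.43)/(12.8+2.89) = 113.8/15.69 = 7.255 mg/L.
Mixed L₀ = (12.8×1.83 + 2.89×162)/(15.69) = 491.6/15.69 = 31.33 mg/L.
Initial deficit D₀ = C_s − DO₀ = 9.32 − 7.255 = 2.065 mg/L.
D(2.55) = [0.339×31.33/(0.849−0.339)](e^(−0.339×2.55) − e^(−0.849×2.55)) + 2.065 e^(−0.849×2.55)
= 20.83 × (0.4213 − 0.1148) + 2.065 × 0.1148 = 6.621 mg/L.
DO = 9.32 − 6.621 = 2.699 mg/L.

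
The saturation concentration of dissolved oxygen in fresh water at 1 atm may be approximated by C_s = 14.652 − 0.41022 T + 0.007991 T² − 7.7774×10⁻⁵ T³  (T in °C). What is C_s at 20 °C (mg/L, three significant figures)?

C_s ≈ 9.02 mg/L

C_s = 14.652 − 0.41022×20 + 0.007991×20² − 7.7774×10⁻⁵×20³ = 9.022 mg/L.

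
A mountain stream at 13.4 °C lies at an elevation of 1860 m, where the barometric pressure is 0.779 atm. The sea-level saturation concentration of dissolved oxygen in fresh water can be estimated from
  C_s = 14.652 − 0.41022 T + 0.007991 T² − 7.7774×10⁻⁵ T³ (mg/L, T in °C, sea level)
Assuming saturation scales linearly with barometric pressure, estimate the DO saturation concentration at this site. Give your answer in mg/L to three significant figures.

C_s ≈ 8.10 mg/L

At sea level: C_s = 14.652 − 0.41022×13.4 + 0.007991×13.4² − 7.7774×10⁻⁵×13.4³ = 10.40 mg/L.
Pressure correction: C_s' = 10.40 × 0.779 = 8.104 mg/L.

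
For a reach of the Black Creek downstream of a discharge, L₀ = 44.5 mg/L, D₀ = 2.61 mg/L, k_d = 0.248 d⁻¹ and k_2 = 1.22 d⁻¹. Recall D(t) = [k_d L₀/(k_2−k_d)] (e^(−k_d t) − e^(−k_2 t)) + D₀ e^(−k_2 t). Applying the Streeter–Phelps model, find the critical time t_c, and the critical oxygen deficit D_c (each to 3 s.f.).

t_c ≈ 1.37 d; D_c ≈ 6.44 mg/L

With k_2/k_d = 4.919 and 1 − D₀(k_2−k_d)/(k_d L₀) = 0.7701,
t_c = ln(4.919 × 0.7701) / (1.22 − 0.248) = ln(3.789) / 0.9720 = 1.332/0.9720 = 1.370 d.
L(t_c) = L₀ e^(−k_d t_c) = 44.5 × 0.7119 = 31.68 mg/L, and at the critical point k_2 D_c = k_d L, so D_c = (0.248/1.22) × 31.68 = 6.440 mg/L.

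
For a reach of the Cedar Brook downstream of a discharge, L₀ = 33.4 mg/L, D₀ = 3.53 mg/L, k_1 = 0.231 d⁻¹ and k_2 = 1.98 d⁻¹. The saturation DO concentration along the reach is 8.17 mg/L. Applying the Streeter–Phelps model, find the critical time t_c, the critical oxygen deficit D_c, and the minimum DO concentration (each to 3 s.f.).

At the critical point dD/dt = 0, so k_1 L₀ e^(−k_1 t) = k_2 D. Substituting D(t) from the Streeter–Phelps equation and solving for t gives
t_c = ln[(k_2/k_1)(1 − D₀(k_2−k_1)/(k_1 L₀))] / (k_2−k_1).
Here k_2−k_1 = 1.749 d⁻¹ and 1 − D₀(k_2−k_1)/(k_1 L₀) = 1 − 3.53×1.749/(0.231×33.4) = 0.1998, so
t_c = ln(8.571 × 0.1998) / 1.749 = 0.5379 / 1.749 = 0.3076 d.
L(t_c) = L₀ e^(−k_1 t_c) = 33.4 × 0.9314 = 31.11 mg/L, and at the critical point k_2 D_c = k_1 L, so D_c = (0.231/1.98) × 31.11 = 3.629 mg/L.
Minimum DO = C_s − D_c = 8.17 − 3.629 = 4.541 mg/L.

t_c ≈ 0.308 d; D_c ≈ 3.63 mg/L; min DO ≈ 4.54 mg/L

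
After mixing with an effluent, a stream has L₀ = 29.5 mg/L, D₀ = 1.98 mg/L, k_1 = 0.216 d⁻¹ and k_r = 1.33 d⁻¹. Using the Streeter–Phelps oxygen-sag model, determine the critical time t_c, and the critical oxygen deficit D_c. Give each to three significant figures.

t_c = [1/(k_r−k_1)] ln[(k_r/k_1)(1 − D₀(k_r−k_1)/(k_1 L₀))]
= [1/(1.33−0.216)] ln[(1.33/0.216)(1 − 1.98×1.114/(0.216×29.5))]
= (1/1.114) ln[6.157 × 0.6538] = 0.8977 × ln(4.026) = 0.8977 × 1.393 = 1.250 d.
L(t_c) = L₀ e^(−k_1 t_c) = 29.5 × 0.7633 = 22.52 mg/L, and at the critical point k_r D_c = k_1 L, so D_c = (0.216/1.33) × 22.52 = 3.657 mg/L.

t_c ≈ 1.25 d; D_c ≈ 3.66 mg/L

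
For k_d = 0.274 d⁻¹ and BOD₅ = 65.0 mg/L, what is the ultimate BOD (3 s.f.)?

BOD₅ = L₀(1 − e^(−5k_d)) ⇒ L₀ = BOD₅ / (1 − e^(−5×0.274))
= 65.0 / (1 − 0.2541) = 65.0 / 0.7459 = 87.14 mg/L.

L₀ ≈ 87.1 mg/L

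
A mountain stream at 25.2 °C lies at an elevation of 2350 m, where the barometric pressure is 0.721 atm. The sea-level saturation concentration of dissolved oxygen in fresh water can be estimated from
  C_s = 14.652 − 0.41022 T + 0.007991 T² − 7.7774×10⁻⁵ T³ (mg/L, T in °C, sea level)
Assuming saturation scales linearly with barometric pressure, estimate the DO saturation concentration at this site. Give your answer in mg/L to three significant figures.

At sea level: C_s = 14.652 − 0.41022×25.2 + 0.007991×25.2² − 7.7774×10⁻⁵×25.2³ = 8.144 mg/L.
Pressure correction: C_s' = 8.144 × 0.721 = 5.872 mg/L.

C_s ≈ 5.87 mg/L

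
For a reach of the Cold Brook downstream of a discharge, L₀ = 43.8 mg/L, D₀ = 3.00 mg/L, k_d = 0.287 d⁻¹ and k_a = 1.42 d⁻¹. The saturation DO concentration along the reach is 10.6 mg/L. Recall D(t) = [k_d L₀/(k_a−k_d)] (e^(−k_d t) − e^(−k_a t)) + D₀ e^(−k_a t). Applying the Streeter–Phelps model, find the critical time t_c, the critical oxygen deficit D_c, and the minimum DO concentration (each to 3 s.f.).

At the critical point dD/dt = 0, so k_d L₀ e^(−k_d t) = k_a D. Substituting D(t) from the Streeter–Phelps equation and solving for t gives
t_c = ln[(k_a/k_d)(1 − D₀(k_a−k_d)/(k_d L₀))] / (k_a−k_d).
Here k_a−k_d = 1.133 d⁻¹ and 1 − D₀(k_a−k_d)/(k_d L₀) = 1 − 3.00×1.133/(0.287×43.8) = 0.7296, so
t_c = ln(4.948 × 0.7296) / 1.133 = 1.284 / 1.133 = 1.133 d.
L(t_c) = L₀ e^(−k_d t_c) = 43.8 × 0.7224 = 31.64 mg/L, and at the critical point k_a D_c = k_d L, so D_c = (0.287/1.42) × 31.64 = 6.395 mg/L.
Minimum DO = C_s − D_c = 10.6 − 6.395 = 4.205 mg/L.

t_c ≈ 1.13 d; D_c ≈ 6.40 mg/L; min DO ≈ 4.20 mg/L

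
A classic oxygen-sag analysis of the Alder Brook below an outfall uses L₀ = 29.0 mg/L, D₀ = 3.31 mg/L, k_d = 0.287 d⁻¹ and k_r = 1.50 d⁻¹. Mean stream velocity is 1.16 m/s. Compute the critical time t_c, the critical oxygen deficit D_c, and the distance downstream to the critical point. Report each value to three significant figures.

t_c ≈ 0.820 d; D_c ≈ 4.38 mg/L; x_c ≈ 82.2 km

At the critical point dD/dt = 0, so k_d L₀ e^(−k_d t) = k_r D. Substituting D(t) from the Streeter–Phelps equation and solving for t gives
t_c = ln[(k_r/k_d)(1 − D₀(k_r−k_d)/(k_d L₀))] / (k_r−k_d).
Here k_r−k_d = 1.213 d⁻¹ and 1 − D₀(k_r−k_d)/(k_d L₀) = 1 − 3.31×1.213/(0.287×29.0) = 0.5176, so
t_c = ln(5.226 × 0.5176) / 1.213 = 0.9952 / 1.213 = 0.8204 d.
L(t_c) = L₀ e^(−k_d t_c) = 29.0 × 0.7902 = 22.92 mg/L, and at the critical point k_r D_c = k_d L, so D_c = (0.287/1.50) × 22.92 = 4.385 mg/L.
x_c = v t_c = 1.16 m/s × 0.8204 d × 86400 s/d = 82230 m ≈ 82.2 km.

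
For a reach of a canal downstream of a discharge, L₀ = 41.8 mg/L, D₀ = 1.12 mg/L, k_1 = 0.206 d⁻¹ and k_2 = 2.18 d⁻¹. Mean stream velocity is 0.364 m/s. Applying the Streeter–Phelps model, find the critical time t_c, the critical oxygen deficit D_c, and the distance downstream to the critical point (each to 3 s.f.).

t_c ≈ 1.04 d; D_c ≈ 3.19 mg/L; x_c ≈ 32.9 km

t_c = [1/(k_2−k_1)] ln[(k_2/k_1)(1 − D₀(k_2−k_1)/(k_1 L₀))]
= [1/(2.18−0.206)] ln[(2.18/0.206)(1 − 1.12×1.974/(0.206×41.8))]
= (1/1.974) ln[10.58 × 0.7432] = 0.5066 × ln(7.865) = 0.5066 × 2.062 = 1.045 d.
D_c = (k_1/k_2) L₀ e^(−k_1 t_c) = (0.206/2.18) × 41.8 × e^(−0.206×1.045) = 0.09450 × 41.8 × 0.8064 = 3.185 mg/L.
x_c = v t_c = 0.364 m/s × 1.045 d × 86400 s/d = 32860 m ≈ 32.9 km.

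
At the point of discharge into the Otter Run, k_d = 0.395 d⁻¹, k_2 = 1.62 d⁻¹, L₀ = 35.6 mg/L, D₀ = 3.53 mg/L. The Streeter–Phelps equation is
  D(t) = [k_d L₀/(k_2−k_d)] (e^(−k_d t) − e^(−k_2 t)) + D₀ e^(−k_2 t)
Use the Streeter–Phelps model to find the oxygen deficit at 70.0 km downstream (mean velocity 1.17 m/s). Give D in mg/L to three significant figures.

Travel time t = x/v = 70.0 km / (1.17 m/s) = 70000 m / 1.17 m/s = 59830 s = 0.6925 d.
k_d L₀/(k_2−k_d) = 0.395×35.6/(1.62−0.395) = 14.06/1.225 = 11.48 mg/L.
e^(−k_d t) = e^(−0.395×0.6925) = 0.7607; e^(−k_2 t) = e^(−1.62×0.6925) = 0.3257.
D = 11.48 × (0.7607 − 0.3257) + 3.53 × 0.3257 = 4.993 + 1.150 = 6.143 mg/L.

D ≈ 6.14 mg/L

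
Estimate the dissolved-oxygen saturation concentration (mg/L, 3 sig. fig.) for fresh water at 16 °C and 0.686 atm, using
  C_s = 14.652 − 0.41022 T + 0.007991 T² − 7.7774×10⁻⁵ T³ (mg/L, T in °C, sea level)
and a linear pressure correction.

At sea level: C_s = 14.652 − 0.41022×16 + 0.007991×16² − 7.7774×10⁻⁵×16³ = 9.816 mg/L.
Pressure correction: C_s' = 9.816 × 0.686 = 6.734 mg/L.

C_s ≈ 6.73 mg/L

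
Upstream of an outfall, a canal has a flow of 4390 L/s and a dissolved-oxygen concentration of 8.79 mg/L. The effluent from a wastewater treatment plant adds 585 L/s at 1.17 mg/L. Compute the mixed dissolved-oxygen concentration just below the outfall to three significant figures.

Flow-weighted mixing: C = (Q_r C_r + Q_w C_w)/(Q_r + Q_w)
= (4390×8.79 + 585×1.17)/(4390 + 585) = 39270/4975 = 7.894 mg/L.

7.89 mg/L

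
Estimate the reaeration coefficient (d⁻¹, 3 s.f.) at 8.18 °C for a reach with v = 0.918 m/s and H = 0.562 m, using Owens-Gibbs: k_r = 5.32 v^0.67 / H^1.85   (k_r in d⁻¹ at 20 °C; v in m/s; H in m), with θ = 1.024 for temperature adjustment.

k_r(20) = 5.32 × 0.918^0.67 / 0.562^1.85 = 5.32 × 0.9443 / 0.3444 = 14.59 d⁻¹.
k_r(8.18) = 14.59 × 1.024^(8.18−20) = 14.59 × 0.7555 = 11.02 d⁻¹.

k_r ≈ 11.0 d⁻¹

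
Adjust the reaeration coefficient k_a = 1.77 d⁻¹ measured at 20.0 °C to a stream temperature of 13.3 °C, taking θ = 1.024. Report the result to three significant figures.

k_a ≈ 1.51 d⁻¹

k_a(T₂) = k_a(T₁) · θ^(T₂−T₁) = 1.77 × 1.024^(13.3−20.0)
= 1.77 × 1.024^-6.70 = 1.77 × 0.8531 = 1.510 d⁻¹.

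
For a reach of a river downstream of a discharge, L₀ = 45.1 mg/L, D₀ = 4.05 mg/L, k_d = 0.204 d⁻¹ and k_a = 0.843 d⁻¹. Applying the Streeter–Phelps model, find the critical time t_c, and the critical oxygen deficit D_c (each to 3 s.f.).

t_c ≈ 1.70 d; D_c ≈ 7.71 mg/L

t_c = [1/(k_a−k_d)] ln[(k_a/k_d)(1 − D₀(k_a−k_d)/(k_d L₀))]
= [1/(0.843−0.204)] ln[(0.843/0.204)(1 − 4.05×0.6390/(0.204×45.1))]
= (1/0.6390) ln[4.132 × 0.7187] = 1.565 × ln(2.970) = 1.565 × 1.089 = 1.704 d.
D_c = (k_d/k_a) L₀ e^(−k_d t_c) = (0.204/0.843) × 45.1 × e^(−0.204×1.704) = 0.2420 × 45.1 × 0.7064 = 7.710 mg/L.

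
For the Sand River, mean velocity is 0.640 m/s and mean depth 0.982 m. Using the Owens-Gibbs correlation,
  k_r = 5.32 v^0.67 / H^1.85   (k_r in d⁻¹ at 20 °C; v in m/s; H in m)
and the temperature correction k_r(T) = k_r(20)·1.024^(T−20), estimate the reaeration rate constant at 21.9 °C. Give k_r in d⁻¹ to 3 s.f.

k_r(20) = 5.32 × 0.640^0.67 / 0.982^1.85 = 5.32 × 0.7416 / 0.9670 = 4.080 d⁻¹.
k_r(21.9) = 4.080 × 1.024^(21.9−20) = 4.080 × 1.046 = 4.268 d⁻¹.

k_r ≈ 4.27 d⁻¹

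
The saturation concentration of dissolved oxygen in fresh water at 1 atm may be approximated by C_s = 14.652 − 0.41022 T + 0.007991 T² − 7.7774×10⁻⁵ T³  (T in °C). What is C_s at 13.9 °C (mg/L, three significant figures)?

C_s = 14.652 − 0.41022×13.9 + 0.007991×13.9² − 7.7774×10⁻⁵×13.9³ = 10.29 mg/L.

C_s ≈ 10.3 mg/L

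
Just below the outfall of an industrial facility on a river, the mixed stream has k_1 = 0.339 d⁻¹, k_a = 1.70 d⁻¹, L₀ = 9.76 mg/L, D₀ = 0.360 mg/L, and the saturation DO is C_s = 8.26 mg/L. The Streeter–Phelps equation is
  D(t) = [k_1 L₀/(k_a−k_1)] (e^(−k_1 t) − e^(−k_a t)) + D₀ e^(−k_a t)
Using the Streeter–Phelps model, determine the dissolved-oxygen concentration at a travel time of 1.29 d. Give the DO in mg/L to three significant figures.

k_1 L₀/(k_a−k_1) = 0.339×9.76/(1.70−0.339) = 3.309/1.361 = 2.431 mg/L.
e^(−k_1 t) = e^(−0.339×1.290) = 0.6458; e^(−k_a t) = e^(−1.70×1.290) = 0.1116.
D = 2.431 × (0.6458 − 0.1116) + 0.360 × 0.1116 = 1.299 + 0.04017 = 1.339 mg/L.
DO = C_s − D = 8.26 − 1.339 = 6.921 mg/L.

DO ≈ 6.92 mg/L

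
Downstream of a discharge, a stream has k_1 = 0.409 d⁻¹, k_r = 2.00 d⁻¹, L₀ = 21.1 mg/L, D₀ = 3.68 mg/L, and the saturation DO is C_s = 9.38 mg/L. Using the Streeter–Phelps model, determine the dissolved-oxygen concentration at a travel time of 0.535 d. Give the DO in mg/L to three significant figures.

DO ≈ 5.62 mg/L

k_1 L₀/(k_r−k_1) = 0.409×21.1/(2.00−0.409) = 8.630/1.591 = 5.424 mg/L.
e^(−k_1 t) = e^(−0.409×0.5350) = 0.8035; e^(−k_r t) = e^(−2.00×0.5350) = 0.3430.
D = 5.424 × (0.8035 − 0.3430) + 3.68 × 0.3430 = 2.498 + 1.262 = 3.760 mg/L.
DO = C_s − D = 9.38 − 3.760 = 5.620 mg/L.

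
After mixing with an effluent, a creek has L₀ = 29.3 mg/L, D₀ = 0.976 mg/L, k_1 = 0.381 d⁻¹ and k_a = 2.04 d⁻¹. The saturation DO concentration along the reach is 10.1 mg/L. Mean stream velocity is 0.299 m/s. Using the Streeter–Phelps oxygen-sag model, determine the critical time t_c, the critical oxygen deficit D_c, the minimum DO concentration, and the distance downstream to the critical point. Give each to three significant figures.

At the critical point dD/dt = 0, so k_1 L₀ e^(−k_1 t) = k_a D. Substituting D(t) from the Streeter–Phelps equation and solving for t gives
t_c = ln[(k_a/k_1)(1 − D₀(k_a−k_1)/(k_1 L₀))] / (k_a−k_1).
Here k_a−k_1 = 1.659 d⁻¹ and 1 − D₀(k_a−k_1)/(k_1 L₀) = 1 − 0.976×1.659/(0.381×29.3) = 0.8550, so
t_c = ln(5.354 × 0.8550) / 1.659 = 1.521 / 1.659 = 0.9169 d.
L(t_c) = L₀ e^(−k_1 t_c) = 29.3 × 0.7051 = 20.66 mg/L, and at the critical point k_a D_c = k_1 L, so D_c = (0.381/2.04) × 20.66 = 3.859 mg/L.
Minimum DO = C_s − D_c = 10.1 − 3.859 = 6.241 mg/L.
x_c = v t_c = 0.299 m/s × 0.9169 d × 86400 s/d = 23690 m ≈ 23.7 km.

t_c ≈ 0.917 d; D_c ≈ 3.86 mg/L; min DO ≈ 6.24 mg/L; x_c ≈ 23.7 km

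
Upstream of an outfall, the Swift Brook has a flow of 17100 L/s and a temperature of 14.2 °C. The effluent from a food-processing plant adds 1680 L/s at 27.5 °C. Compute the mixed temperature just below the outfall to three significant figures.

15.4 °C

Flow-weighted mixing: C = (Q_r C_r + Q_w C_w)/(Q_r + Q_w)
= (17100×14.2 + 1680×27.5)/(17100 + 1680) = 289000/18780 = 15.39 °C.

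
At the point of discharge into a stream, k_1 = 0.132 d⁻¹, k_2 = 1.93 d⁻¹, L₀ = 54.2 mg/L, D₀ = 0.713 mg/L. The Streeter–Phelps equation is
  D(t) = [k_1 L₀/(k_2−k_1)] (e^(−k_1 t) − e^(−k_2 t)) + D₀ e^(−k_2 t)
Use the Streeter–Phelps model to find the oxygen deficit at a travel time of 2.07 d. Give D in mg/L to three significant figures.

k_1 L₀/(k_2−k_1) = 0.132×54.2/(1.93−0.132) = 7.154/1.798 = 3.979 mg/L.
e^(−k_1 t) = e^(−0.132×2.070) = 0.7609; e^(−k_2 t) = e^(−1.93×2.070) = 0.01841.
D = 3.979 × (0.7609 − 0.01841) + 0.713 × 0.01841 = 2.954 + 0.01312 = 2.968 mg/L.

D ≈ 2.97 mg/L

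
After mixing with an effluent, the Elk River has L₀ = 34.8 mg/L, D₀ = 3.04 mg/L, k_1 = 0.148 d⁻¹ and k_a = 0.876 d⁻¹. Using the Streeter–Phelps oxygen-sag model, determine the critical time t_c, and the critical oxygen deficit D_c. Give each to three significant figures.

t_c ≈ 1.67 d; D_c ≈ 4.59 mg/L

With k_a/k_1 = 5.919 and 1 − D₀(k_a−k_1)/(k_1 L₀) = 0.5703,
t_c = ln(5.919 × 0.5703) / (0.876 − 0.148) = ln(3.376) / 0.7280 = 1.217/0.7280 = 1.671 d.
L(t_c) = L₀ e^(−k_1 t_c) = 34.8 × 0.7809 = 27.17 mg/L, and at the critical point k_a D_c = k_1 L, so D_c = (0.148/0.876) × 27.17 = 4.591 mg/L.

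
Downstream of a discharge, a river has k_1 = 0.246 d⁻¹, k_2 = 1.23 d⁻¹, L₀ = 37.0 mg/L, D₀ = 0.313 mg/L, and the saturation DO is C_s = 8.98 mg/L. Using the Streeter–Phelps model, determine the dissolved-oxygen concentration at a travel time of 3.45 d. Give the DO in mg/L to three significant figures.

DO ≈ 5.15 mg/L

k_1 L₀/(k_2−k_1) = 0.246×37.0/(1.23−0.246) = 9.102/0.9840 = 9.250 mg/L.
e^(−k_1 t) = e^(−0.246×3.450) = 0.4280; e^(−k_2 t) = e^(−1.23×3.450) = 0.01436.
D = 9.250 × (0.4280 − 0.01436) + 0.313 × 0.01436 = 3.826 + 0.004494 = 3.830 mg/L.
DO = C_s − D = 8.98 − 3.830 = 5.150 mg/L.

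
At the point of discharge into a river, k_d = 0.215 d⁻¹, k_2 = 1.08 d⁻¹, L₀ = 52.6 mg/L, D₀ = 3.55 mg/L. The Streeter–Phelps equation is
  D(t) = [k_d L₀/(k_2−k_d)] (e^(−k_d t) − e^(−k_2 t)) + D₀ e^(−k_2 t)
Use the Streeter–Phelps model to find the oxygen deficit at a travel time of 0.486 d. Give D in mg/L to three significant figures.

k_d L₀/(k_2−k_d) = 0.215×52.6/(1.08−0.215) = 11.31/0.8650 = 13.07 mg/L.
e^(−k_d t) = e^(−0.215×0.4860) = 0.9008; e^(−k_2 t) = e^(−1.08×0.4860) = 0.5916.
D = 13.07 × (0.9008 − 0.5916) + 3.55 × 0.5916 = 4.042 + 2.100 = 6.142 mg/L.

D ≈ 6.14 mg/L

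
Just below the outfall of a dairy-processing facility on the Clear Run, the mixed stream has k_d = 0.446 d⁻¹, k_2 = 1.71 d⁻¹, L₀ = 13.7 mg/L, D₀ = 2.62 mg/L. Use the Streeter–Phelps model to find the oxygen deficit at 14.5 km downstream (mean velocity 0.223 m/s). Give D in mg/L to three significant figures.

Travel time t = x/v = 14.5 km / (0.223 m/s) = 14500 m / 0.223 m/s = 65020 s = 0.7526 d.
k_d L₀/(k_2−k_d) = 0.446×13.7/(1.71−0.446) = 6.110/1.264 = 4.834 mg/L.
e^(−k_d t) = e^(−0.446×0.7526) = 0.7149; e^(−k_2 t) = e^(−1.71×0.7526) = 0.2761.
D = 4.834 × (0.7149 − 0.2761) + 2.62 × 0.2761 = 2.121 + 0.7234 = 2.844 mg/L.

D ≈ 2.84 mg/L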